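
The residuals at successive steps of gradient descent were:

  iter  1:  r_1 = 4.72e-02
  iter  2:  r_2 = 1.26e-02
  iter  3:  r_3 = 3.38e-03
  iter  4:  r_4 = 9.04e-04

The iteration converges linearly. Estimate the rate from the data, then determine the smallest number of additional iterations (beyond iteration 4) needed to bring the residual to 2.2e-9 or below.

10

Rate ρ ≈ r_4/r_3 = 9.04e-04/3.38e-03 = 0.2675.
After j more steps, r_{4+j} ≈ 9.04e-04·ρ^j; need ρ^j ≤ 2.2e-9/9.04e-04 = 2.43363e-06.
j ≥ ln(2.43363e-06)/ln(0.2675) = -12.9261/-1.31864 = 9.803.
So 10 more iterations are needed.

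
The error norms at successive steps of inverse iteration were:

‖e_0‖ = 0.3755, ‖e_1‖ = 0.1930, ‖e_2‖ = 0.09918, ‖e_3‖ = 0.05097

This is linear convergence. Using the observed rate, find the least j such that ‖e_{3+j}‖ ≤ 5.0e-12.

Rate ρ ≈ ‖e_3‖/‖e_2‖ = 0.05097/0.09918 = 0.5139.
After j more steps, ‖e_{3+j}‖ ≈ 0.05097·ρ^j; need ρ^j ≤ 5.0e-12/0.05097 = 9.80969e-11.
j ≥ ln(9.80969e-11)/ln(0.5139) = -23.0451/-0.66573 = 34.616.
So 35 more iterations are needed.

35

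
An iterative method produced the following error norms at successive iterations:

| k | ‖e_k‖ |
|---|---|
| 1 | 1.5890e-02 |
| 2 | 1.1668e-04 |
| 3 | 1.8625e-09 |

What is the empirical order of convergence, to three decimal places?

2.248

p ≈ ln(‖e_3‖/‖e_2‖) / ln(‖e_2‖/‖e_1‖)
  = ln(1.8625e-09/1.1668e-04) / ln(1.1668e-04/1.5890e-02)
  = ln(1.59625e-05) / ln(0.00734298)
  = -11.045268 / -4.914011 ≈ 2.247709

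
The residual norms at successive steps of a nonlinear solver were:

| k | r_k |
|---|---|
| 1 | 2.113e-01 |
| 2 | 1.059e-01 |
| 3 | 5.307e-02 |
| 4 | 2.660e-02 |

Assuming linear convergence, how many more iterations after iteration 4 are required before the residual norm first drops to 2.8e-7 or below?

Rate ρ ≈ r_4/r_3 = 2.660e-02/5.307e-02 = 0.5012.
After j more steps, r_{4+j} ≈ 2.660e-02·ρ^j; need ρ^j ≤ 2.8e-7/2.660e-02 = 1.05263e-05.
j ≥ ln(1.05263e-05)/ln(0.5012) = -11.4616/-0.69075 = 16.593.
So 17 more iterations are needed.

17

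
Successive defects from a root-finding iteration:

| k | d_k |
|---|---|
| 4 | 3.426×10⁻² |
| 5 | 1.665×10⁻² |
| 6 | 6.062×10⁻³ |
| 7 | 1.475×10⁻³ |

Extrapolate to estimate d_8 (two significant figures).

2.0e-4

First estimate the order: p ≈ ln(d_7/d_6) / ln(d_6/d_5) = ln(1.475×10⁻³/6.062×10⁻³)/ln(6.062×10⁻³/1.665×10⁻²) = ln(0.243319)/ln(0.364084) ≈ 1.3989.
Then d_8 ≈ d_7·(d_7/d_6)^p = 1.475×10⁻³·(0.243319)^1.3989 = 1.475×10⁻³·0.138459 ≈ 0.0002042.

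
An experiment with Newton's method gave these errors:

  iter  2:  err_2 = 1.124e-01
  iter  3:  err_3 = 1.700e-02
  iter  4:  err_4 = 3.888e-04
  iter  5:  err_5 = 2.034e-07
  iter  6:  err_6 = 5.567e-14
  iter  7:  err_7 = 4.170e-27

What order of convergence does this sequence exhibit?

Consecutive ratios: err_7/err_6 = 4.170e-27/5.567e-14 = 7.49057e-14, err_6/err_5 = 5.567e-14/2.034e-07 = 2.73697e-07.
p ≈ ln(7.49057e-14)/ln(2.73697e-07) = -30.2225/-15.1112 ≈ 2.00.
So the convergence is quadratic (order 2).

2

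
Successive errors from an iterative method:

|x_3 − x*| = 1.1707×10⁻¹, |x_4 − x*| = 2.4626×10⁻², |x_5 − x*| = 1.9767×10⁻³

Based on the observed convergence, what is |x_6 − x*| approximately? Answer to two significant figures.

3.3e-5

First estimate the order: p ≈ ln(|x_5 − x*|/|x_4 − x*|) / ln(|x_4 − x*|/|x_3 − x*|) = ln(1.9767×10⁻³/2.4626×10⁻²)/ln(2.4626×10⁻²/1.1707×10⁻¹) = ln(0.0802688)/ln(0.210353) ≈ 1.6180.
Then |x_6 − x*| ≈ |x_5 − x*|·(|x_5 − x*|/|x_4 − x*|)^p = 1.9767×10⁻³·(0.0802688)^1.6180 = 1.9767×10⁻³·0.0168872 ≈ 3.338e-05.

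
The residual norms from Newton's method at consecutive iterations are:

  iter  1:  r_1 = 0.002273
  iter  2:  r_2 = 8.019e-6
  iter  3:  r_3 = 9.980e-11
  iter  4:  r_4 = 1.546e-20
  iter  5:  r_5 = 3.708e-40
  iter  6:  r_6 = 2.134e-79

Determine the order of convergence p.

2

Consecutive ratios: r_6/r_5 = 2.134e-79/3.708e-40 = 5.75512e-40, r_5/r_4 = 3.708e-40/1.546e-20 = 2.39845e-20.
p ≈ ln(5.75512e-40)/ln(2.39845e-20) = -90.3533/-45.1769 ≈ 2.00.
So the convergence is quadratic (order 2).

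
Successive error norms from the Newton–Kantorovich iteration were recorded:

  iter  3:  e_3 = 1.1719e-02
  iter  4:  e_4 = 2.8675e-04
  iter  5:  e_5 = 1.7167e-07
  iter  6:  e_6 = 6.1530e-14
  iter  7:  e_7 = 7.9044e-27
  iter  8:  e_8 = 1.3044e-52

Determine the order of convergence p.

2

Consecutive ratios: e_8/e_7 = 1.3044e-52/7.9044e-27 = 1.65022e-26, e_7/e_6 = 7.9044e-27/6.1530e-14 = 1.28464e-13.
p ≈ ln(1.65022e-26)/ln(1.28464e-13) = -59.3663/-29.6831 ≈ 2.00.
So the convergence is quadratic (order 2).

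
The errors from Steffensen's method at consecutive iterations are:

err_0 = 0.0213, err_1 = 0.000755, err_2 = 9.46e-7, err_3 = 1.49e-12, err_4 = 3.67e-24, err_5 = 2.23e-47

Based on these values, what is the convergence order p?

2

Consecutive ratios: err_5/err_4 = 2.23e-47/3.67e-24 = 6.07629e-24, err_4/err_3 = 3.67e-24/1.49e-12 = 2.46309e-12.
p ≈ ln(6.07629e-24)/ln(2.46309e-12) = -53.4576/-26.7296 ≈ 2.00.
So the convergence is quadratic (order 2).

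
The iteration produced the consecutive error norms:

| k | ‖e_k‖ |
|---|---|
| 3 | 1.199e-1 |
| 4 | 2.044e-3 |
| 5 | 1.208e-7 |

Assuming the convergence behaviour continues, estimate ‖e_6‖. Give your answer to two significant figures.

First estimate the order: p ≈ ln(‖e_5‖/‖e_4‖) / ln(‖e_4‖/‖e_3‖) = ln(1.208e-7/2.044e-3)/ln(2.044e-3/1.199e-1) = ln(5.90998e-05)/ln(0.0170475) ≈ 2.3912.
Then ‖e_6‖ ≈ ‖e_5‖·(‖e_5‖/‖e_4‖)^p = 1.208e-7·(5.90998e-05)^2.3912 = 1.208e-7·7.74491e-11 ≈ 9.356e-18.

9.4e-18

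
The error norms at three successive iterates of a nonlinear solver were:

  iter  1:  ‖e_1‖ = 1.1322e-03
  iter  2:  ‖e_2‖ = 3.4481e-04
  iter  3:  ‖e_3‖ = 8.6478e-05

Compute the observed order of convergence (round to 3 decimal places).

p ≈ ln(‖e_3‖/‖e_2‖) / ln(‖e_2‖/‖e_1‖)
  = ln(8.6478e-05/3.4481e-04) / ln(3.4481e-04/1.1322e-03)
  = ln(0.250799) / ln(0.304549)
  = -1.383103 / -1.188923 ≈ 1.163324

1.163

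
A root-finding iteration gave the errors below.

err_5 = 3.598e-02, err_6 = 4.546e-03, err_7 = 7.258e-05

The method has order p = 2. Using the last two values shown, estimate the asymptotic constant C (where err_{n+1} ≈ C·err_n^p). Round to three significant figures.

3.51

C ≈ err_7 / err_6^2
  = 7.258e-05 / (4.546e-03)^2
  = 7.258e-05 / 2.06661e-05 ≈ 3.512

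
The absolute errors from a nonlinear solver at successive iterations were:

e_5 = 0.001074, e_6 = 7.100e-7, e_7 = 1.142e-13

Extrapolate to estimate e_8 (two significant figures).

3.5e-28

First estimate the order: p ≈ ln(e_7/e_6) / ln(e_6/e_5) = ln(1.142e-13/7.100e-7)/ln(7.100e-7/0.001074) = ln(1.60845e-07)/ln(0.00066108) ≈ 2.1365.
Then e_8 ≈ e_7·(e_7/e_6)^p = 1.142e-13·(1.60845e-07)^2.1365 = 1.142e-13·3.05837e-15 ≈ 3.493e-28.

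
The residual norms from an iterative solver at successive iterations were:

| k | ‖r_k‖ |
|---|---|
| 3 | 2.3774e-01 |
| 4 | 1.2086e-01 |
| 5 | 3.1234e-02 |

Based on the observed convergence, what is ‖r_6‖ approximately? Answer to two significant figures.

First estimate the order: p ≈ ln(‖r_5‖/‖r_4‖) / ln(‖r_4‖/‖r_3‖) = ln(3.1234e-02/1.2086e-01)/ln(1.2086e-01/2.3774e-01) = ln(0.258431)/ln(0.50837) ≈ 2.0001.
Then ‖r_6‖ ≈ ‖r_5‖·(‖r_5‖/‖r_4‖)^p = 3.1234e-02·(0.258431)^2.0001 = 3.1234e-02·0.0667775 ≈ 0.002086.

2.1e-3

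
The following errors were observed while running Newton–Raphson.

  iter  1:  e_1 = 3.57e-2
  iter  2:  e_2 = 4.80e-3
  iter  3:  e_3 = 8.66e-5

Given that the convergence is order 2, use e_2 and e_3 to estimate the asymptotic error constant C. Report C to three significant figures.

C ≈ e_3 / e_2^2
  = 8.66e-5 / (4.80e-3)^2
  = 8.66e-5 / 2.304e-05 ≈ 3.7587

3.76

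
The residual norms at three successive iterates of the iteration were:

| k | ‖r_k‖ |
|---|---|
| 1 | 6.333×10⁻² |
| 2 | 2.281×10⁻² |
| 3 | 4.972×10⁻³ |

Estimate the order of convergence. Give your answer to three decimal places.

p ≈ ln(‖r_3‖/‖r_2‖) / ln(‖r_2‖/‖r_1‖)
  = ln(4.972×10⁻³/2.281×10⁻²) / ln(2.281×10⁻²/6.333×10⁻²)
  = ln(0.217975) / ln(0.360177)
  = -1.523375 / -1.021160 ≈ 1.491808

1.492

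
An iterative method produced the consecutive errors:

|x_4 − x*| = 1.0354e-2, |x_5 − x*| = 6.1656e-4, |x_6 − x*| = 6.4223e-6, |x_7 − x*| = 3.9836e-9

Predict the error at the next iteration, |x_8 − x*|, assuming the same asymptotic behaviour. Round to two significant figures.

2.6e-14

First estimate the order: p ≈ ln(|x_7 − x*|/|x_6 − x*|) / ln(|x_6 − x*|/|x_5 − x*|) = ln(3.9836e-9/6.4223e-6)/ln(6.4223e-6/6.1656e-4) = ln(0.000620276)/ln(0.0104163) ≈ 1.6180.
Then |x_8 − x*| ≈ |x_7 − x*|·(|x_7 − x*|/|x_6 − x*|)^p = 3.9836e-9·(0.000620276)^1.6180 = 3.9836e-9·6.46253e-06 ≈ 2.574e-14.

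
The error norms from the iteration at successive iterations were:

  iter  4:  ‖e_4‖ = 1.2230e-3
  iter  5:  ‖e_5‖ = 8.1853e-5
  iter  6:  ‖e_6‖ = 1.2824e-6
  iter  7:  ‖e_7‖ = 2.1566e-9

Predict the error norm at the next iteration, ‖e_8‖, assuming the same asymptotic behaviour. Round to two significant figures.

First estimate the order: p ≈ ln(‖e_7‖/‖e_6‖) / ln(‖e_6‖/‖e_5‖) = ln(2.1566e-9/1.2824e-6)/ln(1.2824e-6/8.1853e-5) = ln(0.00168169)/ln(0.0156671) ≈ 1.5370.
Then ‖e_8‖ ≈ ‖e_7‖·(‖e_7‖/‖e_6‖)^p = 2.1566e-9·(0.00168169)^1.5370 = 2.1566e-9·5.44467e-05 ≈ 1.174e-13.

1.2e-13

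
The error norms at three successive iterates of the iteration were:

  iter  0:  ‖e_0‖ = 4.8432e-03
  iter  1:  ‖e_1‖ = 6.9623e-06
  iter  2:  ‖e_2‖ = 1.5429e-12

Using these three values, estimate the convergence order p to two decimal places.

2.34

p ≈ ln(‖e_2‖/‖e_1‖) / ln(‖e_1‖/‖e_0‖)
  = ln(1.5429e-12/6.9623e-06) / ln(6.9623e-06/4.8432e-03)
  = ln(2.21608e-07) / ln(0.00143754)
  = -15.32236 / -6.54482 ≈ 2.34114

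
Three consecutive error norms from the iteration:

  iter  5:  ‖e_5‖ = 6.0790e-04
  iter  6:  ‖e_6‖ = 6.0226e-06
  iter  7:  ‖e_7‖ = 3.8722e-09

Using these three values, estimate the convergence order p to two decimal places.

1.59

p ≈ ln(‖e_7‖/‖e_6‖) / ln(‖e_6‖/‖e_5‖)
  = ln(3.8722e-09/6.0226e-06) / ln(6.0226e-06/6.0790e-04)
  = ln(0.000642945) / ln(0.00990722)
  = -7.34945 / -4.61449 ≈ 1.59269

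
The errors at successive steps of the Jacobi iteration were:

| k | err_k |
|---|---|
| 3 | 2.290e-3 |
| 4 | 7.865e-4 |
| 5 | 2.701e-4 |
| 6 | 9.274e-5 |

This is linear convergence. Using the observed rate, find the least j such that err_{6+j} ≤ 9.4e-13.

18

Rate ρ ≈ err_6/err_5 = 9.274e-5/2.701e-4 = 0.3434.
After j more steps, err_{6+j} ≈ 9.274e-5·ρ^j; need ρ^j ≤ 9.4e-13/9.274e-5 = 1.01359e-08.
j ≥ ln(1.01359e-08)/ln(0.3434) = -18.4072/-1.06886 = 17.221.
So 18 more iterations are needed.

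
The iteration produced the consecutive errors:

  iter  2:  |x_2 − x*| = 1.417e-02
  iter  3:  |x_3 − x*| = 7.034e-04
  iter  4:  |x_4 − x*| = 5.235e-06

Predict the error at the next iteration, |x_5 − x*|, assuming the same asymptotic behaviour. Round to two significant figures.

1.8e-9

First estimate the order: p ≈ ln(|x_4 − x*|/|x_3 − x*|) / ln(|x_3 − x*|/|x_2 − x*|) = ln(5.235e-06/7.034e-04)/ln(7.034e-04/1.417e-02) = ln(0.00744242)/ln(0.0496401) ≈ 1.6319.
Then |x_5 − x*| ≈ |x_4 − x*|·(|x_4 − x*|/|x_3 − x*|)^p = 5.235e-06·(0.00744242)^1.6319 = 5.235e-06·0.000336396 ≈ 1.761e-09.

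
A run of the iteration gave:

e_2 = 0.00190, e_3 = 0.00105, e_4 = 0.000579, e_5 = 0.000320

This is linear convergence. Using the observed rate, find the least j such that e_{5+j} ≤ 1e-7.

Rate ρ ≈ e_5/e_4 = 0.000320/0.000579 = 0.5527.
After j more steps, e_{5+j} ≈ 0.000320·ρ^j; need ρ^j ≤ 1e-7/0.000320 = 0.0003125.
j ≥ ln(0.0003125)/ln(0.5527) = -8.0709/-0.59294 = 13.612.
So 14 more iterations are needed.

14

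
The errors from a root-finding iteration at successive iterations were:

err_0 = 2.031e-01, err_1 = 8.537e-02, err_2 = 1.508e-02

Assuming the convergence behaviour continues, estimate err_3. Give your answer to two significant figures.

First estimate the order: p ≈ ln(err_2/err_1) / ln(err_1/err_0) = ln(1.508e-02/8.537e-02)/ln(8.537e-02/2.031e-01) = ln(0.176643)/ln(0.420335) ≈ 2.0003.
Then err_3 ≈ err_2·(err_2/err_1)^p = 1.508e-02·(0.176643)^2.0003 = 1.508e-02·0.0311865 ≈ 0.0004703.

4.7e-4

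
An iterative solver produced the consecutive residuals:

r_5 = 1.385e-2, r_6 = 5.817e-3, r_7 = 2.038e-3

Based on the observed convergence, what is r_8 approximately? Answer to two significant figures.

First estimate the order: p ≈ ln(r_7/r_6) / ln(r_6/r_5) = ln(2.038e-3/5.817e-3)/ln(5.817e-3/1.385e-2) = ln(0.350352)/ln(0.42) ≈ 1.2090.
Then r_8 ≈ r_7·(r_7/r_6)^p = 2.038e-3·(0.350352)^1.2090 = 2.038e-3·0.281388 ≈ 0.0005735.

5.7e-4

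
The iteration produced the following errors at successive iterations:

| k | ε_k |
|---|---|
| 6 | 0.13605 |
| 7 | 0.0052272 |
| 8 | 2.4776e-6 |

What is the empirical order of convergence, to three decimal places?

2.349

p ≈ ln(ε_8/ε_7) / ln(ε_7/ε_6)
  = ln(2.4776e-6/0.0052272) / ln(0.0052272/0.13605)
  = ln(0.000473982) / ln(0.0384212)
  = -7.654341 / -3.259146 ≈ 2.348573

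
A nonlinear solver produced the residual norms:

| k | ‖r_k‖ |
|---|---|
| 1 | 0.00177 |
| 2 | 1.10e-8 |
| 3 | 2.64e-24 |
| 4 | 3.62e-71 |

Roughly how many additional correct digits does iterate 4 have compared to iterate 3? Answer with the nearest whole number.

47

Digits gained ≈ log₁₀(‖r_3‖/‖r_4‖) = log₁₀(2.64e-24/3.62e-71) = log₁₀(7.29282e+46) ≈ 46.863.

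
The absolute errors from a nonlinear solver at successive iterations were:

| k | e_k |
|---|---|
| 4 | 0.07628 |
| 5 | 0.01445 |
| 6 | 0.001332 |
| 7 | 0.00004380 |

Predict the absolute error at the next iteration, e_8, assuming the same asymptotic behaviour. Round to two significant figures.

3.3e-7

First estimate the order: p ≈ ln(e_7/e_6) / ln(e_6/e_5) = ln(0.00004380/0.001332)/ln(0.001332/0.01445) = ln(0.0328829)/ln(0.0921799) ≈ 1.4324.
Then e_8 ≈ e_7·(e_7/e_6)^p = 0.00004380·(0.0328829)^1.4324 = 0.00004380·0.00751118 ≈ 3.29e-07.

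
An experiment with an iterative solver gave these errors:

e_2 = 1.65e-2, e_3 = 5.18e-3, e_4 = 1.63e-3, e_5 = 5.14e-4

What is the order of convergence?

Consecutive ratios: e_5/e_4 = 5.14e-4/1.63e-3 = 0.315337, e_4/e_3 = 1.63e-3/5.18e-3 = 0.314672.
p ≈ ln(0.315337)/ln(0.314672) = -1.1541/-1.1562 ≈ 1.00.
So the convergence is linear (order 1).

1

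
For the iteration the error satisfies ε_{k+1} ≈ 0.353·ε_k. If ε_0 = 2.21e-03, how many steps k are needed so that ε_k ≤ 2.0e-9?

After k steps, ε_k ≈ 2.21e-03·0.353^k.
Need 0.353^k ≤ 2.0e-9/2.21e-03 = 9.04977e-07.
k ≥ ln(9.04977e-07)/ln(0.353) = -13.9154/-1.04129 = 13.364.
Smallest integer k = 14.

14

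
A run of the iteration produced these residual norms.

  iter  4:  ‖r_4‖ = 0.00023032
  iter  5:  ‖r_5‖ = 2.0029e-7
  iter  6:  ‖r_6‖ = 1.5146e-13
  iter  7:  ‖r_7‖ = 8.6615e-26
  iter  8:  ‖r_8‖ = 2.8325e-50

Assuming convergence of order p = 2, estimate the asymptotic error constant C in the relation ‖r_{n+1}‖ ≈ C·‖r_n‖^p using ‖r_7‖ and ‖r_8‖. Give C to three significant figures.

C ≈ ‖r_8‖ / ‖r_7‖^2
  = 2.8325e-50 / (8.6615e-26)^2
  = 2.8325e-50 / 7.50216e-51 ≈ 3.7756

3.78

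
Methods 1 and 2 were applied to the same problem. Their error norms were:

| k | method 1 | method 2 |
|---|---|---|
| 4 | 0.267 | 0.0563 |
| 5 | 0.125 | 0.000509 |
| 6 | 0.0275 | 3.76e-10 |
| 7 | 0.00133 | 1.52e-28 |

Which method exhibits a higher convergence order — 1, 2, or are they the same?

Method 1: p ≈ ln(0.00133/0.0275)/ln(0.0275/0.125) ≈ 2.00.
Method 2: p ≈ ln(1.52e-28/3.76e-10)/ln(3.76e-10/0.000509) ≈ 3.00.
Method 2 has the higher order (≈3.0 vs ≈2.0).

2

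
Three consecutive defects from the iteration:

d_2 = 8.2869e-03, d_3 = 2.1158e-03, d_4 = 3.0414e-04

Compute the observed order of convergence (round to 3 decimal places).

1.421

p ≈ ln(d_4/d_3) / ln(d_3/d_2)
  = ln(3.0414e-04/2.1158e-03) / ln(2.1158e-03/8.2869e-03)
  = ln(0.143747) / ln(0.255319)
  = -1.939700 / -1.365242 ≈ 1.420774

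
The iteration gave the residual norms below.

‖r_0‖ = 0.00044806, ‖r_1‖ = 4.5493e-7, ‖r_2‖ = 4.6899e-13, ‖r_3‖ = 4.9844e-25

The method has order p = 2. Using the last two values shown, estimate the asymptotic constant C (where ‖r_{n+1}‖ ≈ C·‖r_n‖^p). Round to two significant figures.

C ≈ ‖r_3‖ / ‖r_2‖^2
  = 4.9844e-25 / (4.6899e-13)^2
  = 4.9844e-25 / 2.19952e-25 ≈ 2.2661

2.3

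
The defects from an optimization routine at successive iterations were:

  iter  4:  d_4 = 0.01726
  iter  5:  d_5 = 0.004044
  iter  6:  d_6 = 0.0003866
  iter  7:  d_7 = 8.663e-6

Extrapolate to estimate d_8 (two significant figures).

1.9e-8

First estimate the order: p ≈ ln(d_7/d_6) / ln(d_6/d_5) = ln(8.663e-6/0.0003866)/ln(0.0003866/0.004044) = ln(0.0224082)/ln(0.0955984) ≈ 1.6180.
Then d_8 ≈ d_7·(d_7/d_6)^p = 8.663e-6·(0.0224082)^1.6180 = 8.663e-6·0.00214269 ≈ 1.856e-08.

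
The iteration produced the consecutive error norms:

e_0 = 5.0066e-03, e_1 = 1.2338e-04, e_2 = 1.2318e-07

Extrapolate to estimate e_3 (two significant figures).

First estimate the order: p ≈ ln(e_2/e_1) / ln(e_1/e_0) = ln(1.2318e-07/1.2338e-04)/ln(1.2338e-04/5.0066e-03) = ln(0.000998379)/ln(0.0246435) ≈ 1.8658.
Then e_3 ≈ e_2·(e_2/e_1)^p = 1.2318e-07·(0.000998379)^1.8658 = 1.2318e-07·2.51933e-06 ≈ 3.103e-13.

3.1e-13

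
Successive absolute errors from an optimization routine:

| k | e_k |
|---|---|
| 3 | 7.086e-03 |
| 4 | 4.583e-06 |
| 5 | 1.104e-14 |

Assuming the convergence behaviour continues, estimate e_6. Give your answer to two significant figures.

First estimate the order: p ≈ ln(e_5/e_4) / ln(e_4/e_3) = ln(1.104e-14/4.583e-06)/ln(4.583e-06/7.086e-03) = ln(2.4089e-09)/ln(0.000646768) ≈ 2.7023.
Then e_6 ≈ e_5·(e_5/e_4)^p = 1.104e-14·(2.4089e-09)^2.7023 = 1.104e-14·5.14149e-24 ≈ 5.676e-38.

5.7e-38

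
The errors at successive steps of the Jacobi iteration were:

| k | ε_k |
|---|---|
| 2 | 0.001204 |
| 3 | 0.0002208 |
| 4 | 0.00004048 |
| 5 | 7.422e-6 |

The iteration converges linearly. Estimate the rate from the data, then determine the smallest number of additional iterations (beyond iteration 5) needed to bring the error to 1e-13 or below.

Rate ρ ≈ ε_5/ε_4 = 7.422e-6/0.00004048 = 0.1833.
After j more steps, ε_{5+j} ≈ 7.422e-6·ρ^j; need ρ^j ≤ 1e-13/7.422e-6 = 1.34735e-08.
j ≥ ln(1.34735e-08)/ln(0.1833) = -18.1225/-1.69663 = 10.681.
So 11 more iterations are needed.

11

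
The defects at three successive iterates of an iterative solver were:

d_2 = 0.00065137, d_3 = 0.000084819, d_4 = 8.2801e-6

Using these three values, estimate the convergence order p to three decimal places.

p ≈ ln(d_4/d_3) / ln(d_3/d_2)
  = ln(8.2801e-6/0.000084819) / ln(0.000084819/0.00065137)
  = ln(0.0976208) / ln(0.130216)
  = -2.326665 / -2.038561 ≈ 1.141327

1.141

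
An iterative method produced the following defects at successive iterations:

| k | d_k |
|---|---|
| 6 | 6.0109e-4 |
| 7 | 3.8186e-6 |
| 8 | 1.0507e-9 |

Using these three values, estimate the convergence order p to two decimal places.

p ≈ ln(d_8/d_7) / ln(d_7/d_6)
  = ln(1.0507e-9/3.8186e-6) / ln(3.8186e-6/6.0109e-4)
  = ln(0.000275153) / ln(0.00635279)
  = -8.19818 / -5.05886 ≈ 1.62056

1.62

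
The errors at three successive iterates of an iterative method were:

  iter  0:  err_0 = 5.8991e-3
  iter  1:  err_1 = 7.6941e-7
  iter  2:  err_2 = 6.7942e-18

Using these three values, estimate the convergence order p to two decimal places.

p ≈ ln(err_2/err_1) / ln(err_1/err_0)
  = ln(6.7942e-18/7.6941e-7) / ln(7.6941e-7/5.8991e-3)
  = ln(8.8304e-12) / ln(0.000130428)
  = -25.45282 / -8.94469 ≈ 2.84558

2.85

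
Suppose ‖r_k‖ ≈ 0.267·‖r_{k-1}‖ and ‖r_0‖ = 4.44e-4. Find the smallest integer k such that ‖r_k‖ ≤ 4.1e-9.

After k steps, ‖r_k‖ ≈ 4.44e-4·0.267^k.
Need 0.267^k ≤ 4.1e-9/4.44e-4 = 9.23423e-06.
k ≥ ln(9.23423e-06)/ln(0.267) = -11.5926/-1.32051 = 8.779.
Smallest integer k = 9.

9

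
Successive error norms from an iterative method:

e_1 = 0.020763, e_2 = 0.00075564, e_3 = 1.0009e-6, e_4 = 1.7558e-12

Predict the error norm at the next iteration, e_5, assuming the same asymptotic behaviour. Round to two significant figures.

First estimate the order: p ≈ ln(e_4/e_3) / ln(e_3/e_2) = ln(1.7558e-12/1.0009e-6)/ln(1.0009e-6/0.00075564) = ln(1.75422e-06)/ln(0.00132457) ≈ 2.0000.
Then e_5 ≈ e_4·(e_4/e_3)^p = 1.7558e-12·(1.75422e-06)^2.0000 = 1.7558e-12·3.07729e-12 ≈ 5.403e-24.

5.4e-24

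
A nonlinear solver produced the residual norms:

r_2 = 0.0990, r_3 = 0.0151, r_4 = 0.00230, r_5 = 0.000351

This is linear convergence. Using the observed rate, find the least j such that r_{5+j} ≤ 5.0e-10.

8

Rate ρ ≈ r_5/r_4 = 0.000351/0.00230 = 0.1526.
After j more steps, r_{5+j} ≈ 0.000351·ρ^j; need ρ^j ≤ 5.0e-10/0.000351 = 1.4245e-06.
j ≥ ln(1.4245e-06)/ln(0.1526) = -13.4617/-1.87994 = 7.161.
So 8 more iterations are needed.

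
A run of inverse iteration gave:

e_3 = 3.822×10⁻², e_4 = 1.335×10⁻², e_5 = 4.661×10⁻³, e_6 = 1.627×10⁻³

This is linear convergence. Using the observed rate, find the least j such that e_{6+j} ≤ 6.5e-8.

Rate ρ ≈ e_6/e_5 = 1.627×10⁻³/4.661×10⁻³ = 0.3491.
After j more steps, e_{6+j} ≈ 1.627×10⁻³·ρ^j; need ρ^j ≤ 6.5e-8/1.627×10⁻³ = 3.99508e-05.
j ≥ ln(3.99508e-05)/ln(0.3491) = -10.1279/-1.05240 = 9.624.
So 10 more iterations are needed.

10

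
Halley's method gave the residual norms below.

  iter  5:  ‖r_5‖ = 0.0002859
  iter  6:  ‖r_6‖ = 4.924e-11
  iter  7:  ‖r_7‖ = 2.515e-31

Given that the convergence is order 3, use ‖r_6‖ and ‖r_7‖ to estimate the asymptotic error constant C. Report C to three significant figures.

C ≈ ‖r_7‖ / ‖r_6‖^3
  = 2.515e-31 / (4.924e-11)^3
  = 2.515e-31 / 1.19386e-31 ≈ 2.1066

2.11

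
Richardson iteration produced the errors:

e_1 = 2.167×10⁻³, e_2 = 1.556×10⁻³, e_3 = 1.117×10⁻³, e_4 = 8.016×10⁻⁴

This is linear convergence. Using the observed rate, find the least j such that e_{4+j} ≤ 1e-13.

Rate ρ ≈ e_4/e_3 = 8.016×10⁻⁴/1.117×10⁻³ = 0.7176.
After j more steps, e_{4+j} ≈ 8.016×10⁻⁴·ρ^j; need ρ^j ≤ 1e-13/8.016×10⁻⁴ = 1.2475e-10.
j ≥ ln(1.2475e-10)/ln(0.7176) = -22.8047/-0.33184 = 68.722.
So 69 more iterations are needed.

69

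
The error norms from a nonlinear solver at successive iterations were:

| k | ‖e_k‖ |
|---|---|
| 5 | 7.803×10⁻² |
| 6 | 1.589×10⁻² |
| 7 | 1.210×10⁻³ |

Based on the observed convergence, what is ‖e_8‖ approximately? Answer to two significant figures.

1.9e-5

First estimate the order: p ≈ ln(‖e_7‖/‖e_6‖) / ln(‖e_6‖/‖e_5‖) = ln(1.210×10⁻³/1.589×10⁻²)/ln(1.589×10⁻²/7.803×10⁻²) = ln(0.0761485)/ln(0.20364) ≈ 1.6181.
Then ‖e_8‖ ≈ ‖e_7‖·(‖e_7‖/‖e_6‖)^p = 1.210×10⁻³·(0.0761485)^1.6181 = 1.210×10⁻³·0.015503 ≈ 1.876e-05.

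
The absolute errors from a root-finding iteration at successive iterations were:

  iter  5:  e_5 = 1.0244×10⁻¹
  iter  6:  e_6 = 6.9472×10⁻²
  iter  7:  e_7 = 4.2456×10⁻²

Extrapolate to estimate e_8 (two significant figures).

First estimate the order: p ≈ ln(e_7/e_6) / ln(e_6/e_5) = ln(4.2456×10⁻²/6.9472×10⁻²)/ln(6.9472×10⁻²/1.0244×10⁻¹) = ln(0.611124)/ln(0.678173) ≈ 1.2681.
Then e_8 ≈ e_7·(e_7/e_6)^p = 4.2456×10⁻²·(0.611124)^1.2681 = 4.2456×10⁻²·0.535538 ≈ 0.02274.

2.3e-2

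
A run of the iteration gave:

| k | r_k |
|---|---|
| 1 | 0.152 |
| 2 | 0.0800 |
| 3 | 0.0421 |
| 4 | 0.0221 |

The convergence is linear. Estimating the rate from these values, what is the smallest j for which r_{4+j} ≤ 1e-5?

12

Rate ρ ≈ r_4/r_3 = 0.0221/0.0421 = 0.5249.
After j more steps, r_{4+j} ≈ 0.0221·ρ^j; need ρ^j ≤ 1e-5/0.0221 = 0.000452489.
j ≥ ln(0.000452489)/ln(0.5249) = -7.7007/-0.64455 = 11.947.
So 12 more iterations are needed.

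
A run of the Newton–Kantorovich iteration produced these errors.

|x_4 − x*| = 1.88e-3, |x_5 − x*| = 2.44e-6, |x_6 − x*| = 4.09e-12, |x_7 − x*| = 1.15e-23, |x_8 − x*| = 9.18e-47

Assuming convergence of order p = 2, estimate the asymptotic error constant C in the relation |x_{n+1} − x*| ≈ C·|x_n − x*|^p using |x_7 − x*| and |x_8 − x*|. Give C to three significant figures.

C ≈ |x_8 − x*| / |x_7 − x*|^2
  = 9.18e-47 / (1.15e-23)^2
  = 9.18e-47 / 1.3225e-46 ≈ 0.69414

0.694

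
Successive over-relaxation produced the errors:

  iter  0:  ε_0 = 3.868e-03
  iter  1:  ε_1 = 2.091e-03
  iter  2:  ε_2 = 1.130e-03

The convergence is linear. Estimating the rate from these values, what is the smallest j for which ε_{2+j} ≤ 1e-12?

34

Rate ρ ≈ ε_2/ε_1 = 1.130e-03/2.091e-03 = 0.5404.
After j more steps, ε_{2+j} ≈ 1.130e-03·ρ^j; need ρ^j ≤ 1e-12/1.130e-03 = 8.84956e-10.
j ≥ ln(8.84956e-10)/ln(0.5404) = -20.8455/-0.61545 = 33.870.
So 34 more iterations are needed.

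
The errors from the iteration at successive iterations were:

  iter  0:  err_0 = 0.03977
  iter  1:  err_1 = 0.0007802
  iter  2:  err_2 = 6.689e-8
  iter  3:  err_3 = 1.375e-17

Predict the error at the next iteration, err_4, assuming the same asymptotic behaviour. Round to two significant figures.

1.2e-40

First estimate the order: p ≈ ln(err_3/err_2) / ln(err_2/err_1) = ln(1.375e-17/6.689e-8)/ln(6.689e-8/0.0007802) = ln(2.05561e-10)/ln(8.57344e-05) ≈ 2.3820.
Then err_4 ≈ err_3·(err_3/err_2)^p = 1.375e-17·(2.05561e-10)^2.3820 = 1.375e-17·8.42219e-24 ≈ 1.158e-40.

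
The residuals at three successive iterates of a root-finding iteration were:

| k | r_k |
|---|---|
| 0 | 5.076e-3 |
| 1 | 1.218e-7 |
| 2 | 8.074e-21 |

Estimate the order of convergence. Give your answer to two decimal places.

p ≈ ln(r_2/r_1) / ln(r_1/r_0)
  = ln(8.074e-21/1.218e-7) / ln(1.218e-7/5.076e-3)
  = ln(6.6289e-14) / ln(2.39953e-05)
  = -30.34475 / -10.63765 ≈ 2.85258

2.85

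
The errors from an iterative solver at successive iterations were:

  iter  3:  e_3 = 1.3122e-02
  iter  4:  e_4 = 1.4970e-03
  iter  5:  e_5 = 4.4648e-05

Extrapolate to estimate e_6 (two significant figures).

First estimate the order: p ≈ ln(e_5/e_4) / ln(e_4/e_3) = ln(4.4648e-05/1.4970e-03)/ln(1.4970e-03/1.3122e-02) = ln(0.029825)/ln(0.114083) ≈ 1.6180.
Then e_6 ≈ e_5·(e_5/e_4)^p = 4.4648e-05·(0.029825)^1.6180 = 4.4648e-05·0.00340307 ≈ 1.519e-07.

1.5e-7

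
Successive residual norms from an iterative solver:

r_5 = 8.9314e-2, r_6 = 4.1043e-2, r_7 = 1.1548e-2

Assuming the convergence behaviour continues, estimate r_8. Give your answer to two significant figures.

First estimate the order: p ≈ ln(r_7/r_6) / ln(r_6/r_5) = ln(1.1548e-2/4.1043e-2)/ln(4.1043e-2/8.9314e-2) = ln(0.281363)/ln(0.459536) ≈ 1.6309.
Then r_8 ≈ r_7·(r_7/r_6)^p = 1.1548e-2·(0.281363)^1.6309 = 1.1548e-2·0.126418 ≈ 0.00146.

1.5e-3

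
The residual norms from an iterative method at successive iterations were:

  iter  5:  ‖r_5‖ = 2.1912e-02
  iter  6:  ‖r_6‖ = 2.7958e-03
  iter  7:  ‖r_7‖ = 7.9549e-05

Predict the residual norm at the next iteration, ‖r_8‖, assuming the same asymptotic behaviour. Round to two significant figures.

1.7e-7

First estimate the order: p ≈ ln(‖r_7‖/‖r_6‖) / ln(‖r_6‖/‖r_5‖) = ln(7.9549e-05/2.7958e-03)/ln(2.7958e-03/2.1912e-02) = ln(0.028453)/ln(0.127592) ≈ 1.7288.
Then ‖r_8‖ ≈ ‖r_7‖·(‖r_7‖/‖r_6‖)^p = 7.9549e-05·(0.028453)^1.7288 = 7.9549e-05·0.00212567 ≈ 1.691e-07.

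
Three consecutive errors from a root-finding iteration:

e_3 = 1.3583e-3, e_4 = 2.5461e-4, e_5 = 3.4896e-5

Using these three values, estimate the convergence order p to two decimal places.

p ≈ ln(e_5/e_4) / ln(e_4/e_3)
  = ln(3.4896e-5/2.5461e-4) / ln(2.5461e-4/1.3583e-3)
  = ln(0.137057) / ln(0.187448)
  = -1.98736 / -1.67425 ≈ 1.18702

1.19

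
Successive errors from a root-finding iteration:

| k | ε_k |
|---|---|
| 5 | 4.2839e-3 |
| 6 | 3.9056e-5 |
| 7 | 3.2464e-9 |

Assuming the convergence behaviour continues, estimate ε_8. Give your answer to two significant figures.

2.2e-17

First estimate the order: p ≈ ln(ε_7/ε_6) / ln(ε_6/ε_5) = ln(3.2464e-9/3.9056e-5)/ln(3.9056e-5/4.2839e-3) = ln(8.31217e-05)/ln(0.00911693) ≈ 2.0000.
Then ε_8 ≈ ε_7·(ε_7/ε_6)^p = 3.2464e-9·(8.31217e-05)^2.0000 = 3.2464e-9·6.90922e-09 ≈ 2.243e-17.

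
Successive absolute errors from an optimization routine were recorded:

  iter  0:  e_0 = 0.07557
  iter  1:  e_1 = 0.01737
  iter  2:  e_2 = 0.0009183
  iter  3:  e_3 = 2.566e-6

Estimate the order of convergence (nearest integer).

Consecutive ratios: e_3/e_2 = 2.566e-6/0.0009183 = 0.00279429, e_2/e_1 = 0.0009183/0.01737 = 0.052867.
p ≈ ln(0.00279429)/ln(0.052867) = -5.8802/-2.9400 ≈ 2.00.
So the convergence is quadratic (order 2).

2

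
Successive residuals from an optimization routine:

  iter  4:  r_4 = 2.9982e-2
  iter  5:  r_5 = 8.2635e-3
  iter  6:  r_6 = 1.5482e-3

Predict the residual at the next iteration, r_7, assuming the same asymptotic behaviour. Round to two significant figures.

First estimate the order: p ≈ ln(r_6/r_5) / ln(r_5/r_4) = ln(1.5482e-3/8.2635e-3)/ln(8.2635e-3/2.9982e-2) = ln(0.187354)/ln(0.275615) ≈ 1.2995.
Then r_7 ≈ r_6·(r_6/r_5)^p = 1.5482e-3·(0.187354)^1.2995 = 1.5482e-3·0.113455 ≈ 0.0001757.

1.8e-4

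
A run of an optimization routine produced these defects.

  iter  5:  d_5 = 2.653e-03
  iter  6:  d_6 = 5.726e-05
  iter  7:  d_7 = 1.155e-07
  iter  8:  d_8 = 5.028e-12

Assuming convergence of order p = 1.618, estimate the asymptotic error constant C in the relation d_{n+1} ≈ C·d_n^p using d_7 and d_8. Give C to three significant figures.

0.844

C ≈ d_8 / d_7^1.618
  = 5.028e-12 / (1.155e-07)^1.618
  = 5.028e-12 / 5.96016e-12 ≈ 0.8436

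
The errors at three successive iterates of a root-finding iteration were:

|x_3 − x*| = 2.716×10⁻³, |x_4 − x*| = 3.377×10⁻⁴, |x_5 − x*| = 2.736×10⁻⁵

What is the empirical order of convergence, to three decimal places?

1.205

p ≈ ln(|x_5 − x*|/|x_4 − x*|) / ln(|x_4 − x*|/|x_3 − x*|)
  = ln(2.736×10⁻⁵/3.377×10⁻⁴) / ln(3.377×10⁻⁴/2.716×10⁻³)
  = ln(0.0810187) / ln(0.124337)
  = -2.513075 / -2.084760 ≈ 1.205451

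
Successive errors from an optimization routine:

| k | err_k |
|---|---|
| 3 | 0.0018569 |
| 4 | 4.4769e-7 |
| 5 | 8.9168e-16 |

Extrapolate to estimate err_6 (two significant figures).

First estimate the order: p ≈ ln(err_5/err_4) / ln(err_4/err_3) = ln(8.9168e-16/4.4769e-7)/ln(4.4769e-7/0.0018569) = ln(1.99174e-09)/ln(0.000241095) ≈ 2.4050.
Then err_6 ≈ err_5·(err_5/err_4)^p = 8.9168e-16·(1.99174e-09)^2.4050 = 8.9168e-16·1.18756e-21 ≈ 1.059e-36.

1.1e-36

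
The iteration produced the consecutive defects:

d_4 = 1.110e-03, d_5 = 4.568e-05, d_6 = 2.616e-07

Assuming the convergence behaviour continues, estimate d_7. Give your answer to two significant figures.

First estimate the order: p ≈ ln(d_6/d_5) / ln(d_5/d_4) = ln(2.616e-07/4.568e-05)/ln(4.568e-05/1.110e-03) = ln(0.0057268)/ln(0.0411532) ≈ 1.6181.
Then d_7 ≈ d_6·(d_6/d_5)^p = 2.616e-07·(0.0057268)^1.6181 = 2.616e-07·0.000235547 ≈ 6.162e-11.

6.2e-11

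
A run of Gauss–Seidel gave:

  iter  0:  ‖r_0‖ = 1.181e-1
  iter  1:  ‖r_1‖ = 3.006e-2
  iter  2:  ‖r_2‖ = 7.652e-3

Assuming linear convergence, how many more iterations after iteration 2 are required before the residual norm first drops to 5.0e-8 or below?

9

Rate ρ ≈ ‖r_2‖/‖r_1‖ = 7.652e-3/3.006e-2 = 0.2546.
After j more steps, ‖r_{2+j}‖ ≈ 7.652e-3·ρ^j; need ρ^j ≤ 5.0e-8/7.652e-3 = 6.53424e-06.
j ≥ ln(6.53424e-06)/ln(0.2546) = -11.9385/-1.36806 = 8.727.
So 9 more iterations are needed.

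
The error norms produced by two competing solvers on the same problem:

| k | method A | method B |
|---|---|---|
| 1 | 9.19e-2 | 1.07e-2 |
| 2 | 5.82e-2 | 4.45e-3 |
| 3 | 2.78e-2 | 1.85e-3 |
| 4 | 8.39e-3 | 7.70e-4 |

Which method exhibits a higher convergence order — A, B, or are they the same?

A

Method A: p ≈ ln(8.39e-3/2.78e-2)/ln(2.78e-2/5.82e-2) ≈ 1.62.
Method B: p ≈ ln(7.70e-4/1.85e-3)/ln(1.85e-3/4.45e-3) ≈ 1.00.
Method A has the higher order (≈1.6 vs ≈1.0).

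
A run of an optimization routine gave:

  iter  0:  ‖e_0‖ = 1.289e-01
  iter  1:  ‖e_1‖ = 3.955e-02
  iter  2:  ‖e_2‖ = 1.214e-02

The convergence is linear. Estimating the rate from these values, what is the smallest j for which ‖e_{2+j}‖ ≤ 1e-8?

Rate ρ ≈ ‖e_2‖/‖e_1‖ = 1.214e-02/3.955e-02 = 0.3070.
After j more steps, ‖e_{2+j}‖ ≈ 1.214e-02·ρ^j; need ρ^j ≤ 1e-8/1.214e-02 = 8.23723e-07.
j ≥ ln(8.23723e-07)/ln(0.3070) = -14.0094/-1.18091 = 11.863.
So 12 more iterations are needed.

12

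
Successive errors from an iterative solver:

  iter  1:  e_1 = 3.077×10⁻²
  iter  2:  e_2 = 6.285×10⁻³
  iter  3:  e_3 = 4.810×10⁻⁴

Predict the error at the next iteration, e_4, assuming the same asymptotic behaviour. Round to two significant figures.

7.5e-6

First estimate the order: p ≈ ln(e_3/e_2) / ln(e_2/e_1) = ln(4.810×10⁻⁴/6.285×10⁻³)/ln(6.285×10⁻³/3.077×10⁻²) = ln(0.0765314)/ln(0.204257) ≈ 1.6180.
Then e_4 ≈ e_3·(e_3/e_2)^p = 4.810×10⁻⁴·(0.0765314)^1.6180 = 4.810×10⁻⁴·0.0156334 ≈ 7.52e-06.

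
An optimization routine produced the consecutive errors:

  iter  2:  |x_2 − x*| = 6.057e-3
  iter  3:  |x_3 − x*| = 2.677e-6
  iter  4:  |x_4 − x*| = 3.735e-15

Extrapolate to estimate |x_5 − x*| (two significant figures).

1.6e-38

First estimate the order: p ≈ ln(|x_4 − x*|/|x_3 − x*|) / ln(|x_3 − x*|/|x_2 − x*|) = ln(3.735e-15/2.677e-6)/ln(2.677e-6/6.057e-3) = ln(1.39522e-09)/ln(0.000441968) ≈ 2.6398.
Then |x_5 − x*| ≈ |x_4 − x*|·(|x_4 − x*|/|x_3 − x*|)^p = 3.735e-15·(1.39522e-09)^2.6398 = 3.735e-15·4.20366e-24 ≈ 1.57e-38.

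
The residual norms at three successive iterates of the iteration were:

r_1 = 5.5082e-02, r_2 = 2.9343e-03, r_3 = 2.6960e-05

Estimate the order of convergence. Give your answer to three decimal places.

p ≈ ln(r_3/r_2) / ln(r_2/r_1)
  = ln(2.6960e-05/2.9343e-03) / ln(2.9343e-03/5.5082e-02)
  = ln(0.00918788) / ln(0.0532715)
  = -4.689870 / -2.932354 ≈ 1.599353

1.599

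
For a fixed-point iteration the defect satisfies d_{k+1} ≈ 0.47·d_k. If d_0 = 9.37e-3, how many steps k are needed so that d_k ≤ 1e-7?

16

After k steps, d_k ≈ 9.37e-3·0.47^k.
Need 0.47^k ≤ 1e-7/9.37e-3 = 1.06724e-05.
k ≥ ln(1.06724e-05)/ln(0.47) = -11.4478/-0.75502 = 15.162.
Smallest integer k = 16.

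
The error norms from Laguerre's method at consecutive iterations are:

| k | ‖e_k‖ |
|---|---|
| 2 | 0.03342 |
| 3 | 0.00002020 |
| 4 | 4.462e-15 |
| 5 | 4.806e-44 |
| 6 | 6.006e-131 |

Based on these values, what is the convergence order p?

3

Consecutive ratios: ‖e_6‖/‖e_5‖ = 6.006e-131/4.806e-44 = 1.24969e-87, ‖e_5‖/‖e_4‖ = 4.806e-44/4.462e-15 = 1.0771e-29.
p ≈ ln(1.24969e-87)/ln(1.0771e-29) = -200.1020/-66.7007 ≈ 3.00.
So the convergence is cubic (order 3).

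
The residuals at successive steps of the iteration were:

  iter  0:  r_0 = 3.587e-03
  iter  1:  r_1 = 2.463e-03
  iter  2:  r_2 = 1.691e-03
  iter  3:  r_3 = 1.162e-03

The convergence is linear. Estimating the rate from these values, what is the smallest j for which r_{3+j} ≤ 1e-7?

Rate ρ ≈ r_3/r_2 = 1.162e-03/1.691e-03 = 0.6872.
After j more steps, r_{3+j} ≈ 1.162e-03·ρ^j; need ρ^j ≤ 1e-7/1.162e-03 = 8.60585e-05.
j ≥ ln(8.60585e-05)/ln(0.6872) = -9.3605/-0.37513 = 24.953.
So 25 more iterations are needed.

25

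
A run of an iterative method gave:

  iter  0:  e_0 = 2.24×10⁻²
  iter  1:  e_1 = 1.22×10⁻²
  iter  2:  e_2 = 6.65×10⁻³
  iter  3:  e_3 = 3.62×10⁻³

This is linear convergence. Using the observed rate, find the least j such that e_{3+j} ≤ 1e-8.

22

Rate ρ ≈ e_3/e_2 = 3.62×10⁻³/6.65×10⁻³ = 0.5444.
After j more steps, e_{3+j} ≈ 3.62×10⁻³·ρ^j; need ρ^j ≤ 1e-8/3.62×10⁻³ = 2.76243e-06.
j ≥ ln(2.76243e-06)/ln(0.5444) = -12.7994/-0.60807 = 21.049.
So 22 more iterations are needed.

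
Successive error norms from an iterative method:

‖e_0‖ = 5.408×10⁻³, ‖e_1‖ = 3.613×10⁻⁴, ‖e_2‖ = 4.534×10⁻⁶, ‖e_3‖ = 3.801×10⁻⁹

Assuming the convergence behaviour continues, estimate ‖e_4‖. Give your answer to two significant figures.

First estimate the order: p ≈ ln(‖e_3‖/‖e_2‖) / ln(‖e_2‖/‖e_1‖) = ln(3.801×10⁻⁹/4.534×10⁻⁶)/ln(4.534×10⁻⁶/3.613×10⁻⁴) = ln(0.000838333)/ln(0.0125491) ≈ 1.6181.
Then ‖e_4‖ ≈ ‖e_3‖·(‖e_3‖/‖e_2‖)^p = 3.801×10⁻⁹·(0.000838333)^1.6181 = 3.801×10⁻⁹·1.05143e-05 ≈ 3.996e-14.

4.0e-14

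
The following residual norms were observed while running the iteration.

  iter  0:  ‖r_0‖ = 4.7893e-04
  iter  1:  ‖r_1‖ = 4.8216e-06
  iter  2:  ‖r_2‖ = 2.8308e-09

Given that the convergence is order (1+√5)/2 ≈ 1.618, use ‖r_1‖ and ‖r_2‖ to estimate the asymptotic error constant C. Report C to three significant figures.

C ≈ ‖r_2‖ / ‖r_1‖^1.618
  = 2.8308e-09 / (4.8216e-06)^1.618
  = 2.8308e-09 / 2.49691e-09 ≈ 1.1337

1.13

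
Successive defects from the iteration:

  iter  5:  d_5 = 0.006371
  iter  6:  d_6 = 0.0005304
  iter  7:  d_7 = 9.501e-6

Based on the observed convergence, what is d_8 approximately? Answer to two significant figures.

1.4e-8

First estimate the order: p ≈ ln(d_7/d_6) / ln(d_6/d_5) = ln(9.501e-6/0.0005304)/ln(0.0005304/0.006371) = ln(0.0179129)/ln(0.0832522) ≈ 1.6180.
Then d_8 ≈ d_7·(d_7/d_6)^p = 9.501e-6·(0.0179129)^1.6180 = 9.501e-6·0.0014915 ≈ 1.417e-08.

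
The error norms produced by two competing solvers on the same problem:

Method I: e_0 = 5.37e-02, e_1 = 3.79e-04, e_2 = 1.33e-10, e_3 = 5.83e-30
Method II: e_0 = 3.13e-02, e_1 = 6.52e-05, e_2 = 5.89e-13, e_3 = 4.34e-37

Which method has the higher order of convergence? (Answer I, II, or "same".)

Method I: p ≈ ln(5.83e-30/1.33e-10)/ln(1.33e-10/3.79e-04) ≈ 3.00.
Method II: p ≈ ln(4.34e-37/5.89e-13)/ln(5.89e-13/6.52e-05) ≈ 3.00.
Both orders ≈ 3.0 — effectively the same.

same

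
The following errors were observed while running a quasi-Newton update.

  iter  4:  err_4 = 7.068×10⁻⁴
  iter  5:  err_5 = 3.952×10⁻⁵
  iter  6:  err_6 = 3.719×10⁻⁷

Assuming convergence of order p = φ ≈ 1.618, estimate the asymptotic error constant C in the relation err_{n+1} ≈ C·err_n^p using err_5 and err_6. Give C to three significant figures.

C ≈ err_6 / err_5^1.618
  = 3.719×10⁻⁷ / (3.952×10⁻⁵)^1.618
  = 3.719×10⁻⁷ / 7.51017e-08 ≈ 4.952

4.95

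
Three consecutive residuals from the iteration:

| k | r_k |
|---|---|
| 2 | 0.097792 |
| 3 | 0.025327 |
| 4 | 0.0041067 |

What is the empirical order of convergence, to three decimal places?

1.347

p ≈ ln(r_4/r_3) / ln(r_3/r_2)
  = ln(0.0041067/0.025327) / ln(0.025327/0.097792)
  = ln(0.162147) / ln(0.258988)
  = -1.819252 / -1.350974 ≈ 1.346623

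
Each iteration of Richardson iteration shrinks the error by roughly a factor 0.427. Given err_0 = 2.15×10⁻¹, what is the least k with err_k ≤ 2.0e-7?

17

After k steps, err_k ≈ 2.15×10⁻¹·0.427^k.
Need 0.427^k ≤ 2.0e-7/2.15×10⁻¹ = 9.30233e-07.
k ≥ ln(9.30233e-07)/ln(0.427) = -13.8878/-0.85097 = 16.320.
Smallest integer k = 17.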